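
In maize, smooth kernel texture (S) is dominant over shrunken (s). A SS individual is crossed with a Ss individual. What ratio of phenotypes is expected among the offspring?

Punnett square for SS × Ss:
Offspring genotypes: 2 SS, 2 Ss
smooth: 4, shrunken: 0
Ratio: all smooth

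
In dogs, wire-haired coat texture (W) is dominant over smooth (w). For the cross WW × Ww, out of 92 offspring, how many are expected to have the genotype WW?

Punnett square for WW × Ww:
Offspring genotypes: 2 WW, 2 Ww
Total offspring: 4
Count with target: 2
Probability: 2/4 = 1/2
Expected count = 1/2 × 92 = 46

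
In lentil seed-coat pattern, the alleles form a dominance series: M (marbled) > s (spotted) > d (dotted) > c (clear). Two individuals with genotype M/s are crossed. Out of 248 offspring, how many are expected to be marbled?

Cross: M/s × M/s
Allele dominance: M > s > d > c
Offspring genotypes: 1 M/M, 2 M/s, 1 s/s
Phenotype counts: 3 marbled, 1 spotted
marbled: 3 out of 4 → fraction 3/4
Expected count = 3/4 × 248 = 186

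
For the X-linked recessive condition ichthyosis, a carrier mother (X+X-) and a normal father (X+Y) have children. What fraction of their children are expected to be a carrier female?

Cross: X+X- × X+Y
Offspring: 1 X+X+, 1 X+Y, 1 X+X-, 1 X-Y
Probability of a carrier female: 1/4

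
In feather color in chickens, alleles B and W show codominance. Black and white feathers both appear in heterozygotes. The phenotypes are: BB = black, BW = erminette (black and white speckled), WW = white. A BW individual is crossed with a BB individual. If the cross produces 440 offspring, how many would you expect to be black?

Punnett square for BW × BB:
Offspring genotypes: 2 BB, 2 BW
Phenotype counts: 2 black, 2 erminette (black and white speckled)
black: 2 out of 4 → fraction 1/2
Expected count = 1/2 × 440 = 220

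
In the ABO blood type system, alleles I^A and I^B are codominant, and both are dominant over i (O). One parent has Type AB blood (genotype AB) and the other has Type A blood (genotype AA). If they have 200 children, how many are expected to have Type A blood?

Cross: AB × AA
Possible offspring genotypes: 2 AA, 2 AB
Blood type counts: 2 Type A, 2 Type AB
Probability of Type A: 2/4 = 1/2
Expected count = 1/2 × 200 = 100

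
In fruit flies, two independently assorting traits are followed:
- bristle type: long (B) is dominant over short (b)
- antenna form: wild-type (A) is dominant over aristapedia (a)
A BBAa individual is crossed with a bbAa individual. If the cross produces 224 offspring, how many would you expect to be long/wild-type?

Dihybrid cross BBAa × bbAa — consider each gene separately:
bristle type: BB × bb → 4 Bb → 4 B_ (out of 4)
antenna form: Aa × Aa → 1 AA, 2 Aa, 1 aa → 3 A_ : 1 aa (out of 4)
Combine (counts out of 4 × 4 = 16): long/wild-type (B_A_) = 4×3 = 12; long/aristapedia (B_aa) = 4×1 = 4
Phenotype counts (out of 16): 12 long/wild-type, 4 long/aristapedia
long/wild-type: 12 out of 16 → fraction 3/4
Expected count = 3/4 × 224 = 168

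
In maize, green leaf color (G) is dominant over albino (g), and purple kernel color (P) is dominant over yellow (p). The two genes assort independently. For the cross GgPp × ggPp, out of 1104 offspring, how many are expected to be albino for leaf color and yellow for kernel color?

Dihybrid cross GgPp × ggPp — consider each gene separately:
leaf color: Gg × gg → 2 Gg, 2 gg → 2 G_ : 2 gg (out of 4)
kernel color: Pp × Pp → 1 PP, 2 Pp, 1 pp → 3 P_ : 1 pp (out of 4)
Looking for: albino (gg) and yellow (pp)
P(albino) = 2/4, P(yellow) = 1/4
P(both) = 2/4 × 1/4 = 2/16 = 1/8
Expected count = 1/8 × 1104 = 138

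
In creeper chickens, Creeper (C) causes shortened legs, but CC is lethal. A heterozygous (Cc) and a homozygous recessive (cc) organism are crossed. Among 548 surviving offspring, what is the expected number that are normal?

Cross: Cc × cc
Punnett square offspring (before lethality): 2 Cc, 2 cc
No CC offspring are produced in this cross.
normal: 2 out of 4 → fraction 1/2
Expected count = 1/2 × 548 = 274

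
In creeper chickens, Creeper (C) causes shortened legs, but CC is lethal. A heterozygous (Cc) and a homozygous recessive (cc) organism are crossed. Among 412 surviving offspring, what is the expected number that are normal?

Cross: Cc × cc
Punnett square offspring (before lethality): 2 Cc, 2 cc
No CC offspring are produced in this cross.
normal: 2 out of 4 → fraction 1/2
Expected count = 1/2 × 412 = 206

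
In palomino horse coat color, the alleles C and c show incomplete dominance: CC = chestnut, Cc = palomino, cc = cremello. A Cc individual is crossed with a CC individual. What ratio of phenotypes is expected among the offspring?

Punnett square for Cc × CC:
Offspring genotypes: 2 CC, 2 Cc
Phenotype counts: 2 chestnut, 2 palomino
Ratio: 1 chestnut : 1 palomino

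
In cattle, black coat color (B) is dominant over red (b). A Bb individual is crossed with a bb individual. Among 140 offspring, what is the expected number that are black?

Punnett square for Bb × bb:
Offspring genotypes: 2 Bb, 2 bb
black: 2, red: 2
black: 2 out of 4 → fraction 1/2
Expected count = 1/2 × 140 = 70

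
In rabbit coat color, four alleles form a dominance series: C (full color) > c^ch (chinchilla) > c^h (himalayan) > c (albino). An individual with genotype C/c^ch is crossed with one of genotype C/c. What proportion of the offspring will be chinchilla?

Cross: C/c^ch × C/c
Allele dominance: C > c^ch > c^h > c
Offspring genotypes: 1 C/C, 1 C/c, 1 C/c^ch, 1 c^ch/c
Phenotype counts: 3 full color, 1 chinchilla
chinchilla: 1 out of 4
Probability: 1/4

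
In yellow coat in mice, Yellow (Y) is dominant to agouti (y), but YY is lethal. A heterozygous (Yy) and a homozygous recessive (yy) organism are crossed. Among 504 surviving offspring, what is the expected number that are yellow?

Cross: Yy × yy
Punnett square offspring (before lethality): 2 Yy, 2 yy
No YY offspring are produced in this cross.
yellow: 2 out of 4 → fraction 1/2
Expected count = 1/2 × 504 = 252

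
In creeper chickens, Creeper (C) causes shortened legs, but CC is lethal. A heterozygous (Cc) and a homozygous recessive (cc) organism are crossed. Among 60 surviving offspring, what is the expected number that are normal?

Cross: Cc × cc
Punnett square offspring (before lethality): 2 Cc, 2 cc
No CC offspring are produced in this cross.
normal: 2 out of 4 → fraction 1/2
Expected count = 1/2 × 60 = 30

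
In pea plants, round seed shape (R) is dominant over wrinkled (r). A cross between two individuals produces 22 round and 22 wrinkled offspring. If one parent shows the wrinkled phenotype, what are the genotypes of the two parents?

Observed offspring: 22 round, 22 wrinkled
The observed ratio simplifies to 1:1. One parent shows wrinkled, so its genotype must be rr. A 1:1 offspring split requires the other parent to be heterozygous (Rr).
Parent genotypes: rr × Rr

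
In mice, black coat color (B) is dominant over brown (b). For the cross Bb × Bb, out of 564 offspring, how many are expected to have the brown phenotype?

Punnett square for Bb × Bb:
Offspring genotypes: 1 BB, 2 Bb, 1 bb
Total offspring: 4
Count with target: 1
Probability: 1/4
Expected count = 1/4 × 564 = 141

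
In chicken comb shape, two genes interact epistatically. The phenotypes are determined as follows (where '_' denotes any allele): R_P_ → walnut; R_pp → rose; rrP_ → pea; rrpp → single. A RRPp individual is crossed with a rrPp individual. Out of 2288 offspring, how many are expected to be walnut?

Cross: RRPp × rrPp — consider each gene separately:
R gene: RR × rr → 4 Rr → 4 R_ (out of 4)
P gene: Pp × Pp → 1 PP, 2 Pp, 1 pp → 3 P_ : 1 pp (out of 4)
Genotype classes (out of 4 × 4 = 16): R_P_ = 4×3 = 12; R_pp = 4×1 = 4
Apply the phenotype rules: R_P_ (12) → walnut; R_pp (4) → rose
Phenotype counts (out of 16): 12 walnut, 4 rose
walnut: 12 out of 16 → fraction 3/4
Expected count = 3/4 × 2288 = 1716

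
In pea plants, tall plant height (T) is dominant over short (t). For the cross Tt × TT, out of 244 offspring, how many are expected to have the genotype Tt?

Punnett square for Tt × TT:
Offspring genotypes: 2 TT, 2 Tt
Total offspring: 4
Count with target: 2
Probability: 2/4 = 1/2
Expected count = 1/2 × 244 = 122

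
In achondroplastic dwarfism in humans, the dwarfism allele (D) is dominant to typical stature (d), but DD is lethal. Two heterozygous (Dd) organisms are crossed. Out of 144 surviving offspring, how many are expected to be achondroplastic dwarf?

Cross: Dd × Dd
Punnett square offspring (before lethality): 1 DD, 2 Dd, 1 dd
The DD genotype is lethal (embryos die); surviving offspring: 2 Dd, 1 dd
achondroplastic dwarf: 2 out of 3 → fraction 2/3
Expected count = 2/3 × 144 = 96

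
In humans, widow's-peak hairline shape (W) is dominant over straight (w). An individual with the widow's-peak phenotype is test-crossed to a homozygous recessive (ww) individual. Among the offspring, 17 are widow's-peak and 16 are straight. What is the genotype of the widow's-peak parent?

Test cross: ? × ww
Offspring: 17 widow's-peak, 16 straight — approximately 1:1.
A 1:1 ratio in a test cross indicates the unknown parent is heterozygous (Ww).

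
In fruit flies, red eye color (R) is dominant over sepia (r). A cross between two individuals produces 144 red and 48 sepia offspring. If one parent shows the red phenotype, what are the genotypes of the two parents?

Observed offspring: 144 red, 48 sepia
The observed ratio simplifies to 3:1. Sepia (rr) offspring appear, so each parent must contribute one r allele. The parent stated to show red carries R, so it is Rr. The other parent is then either Rr or rr: Rr × rr would give a 1:1 split, whereas Rr × Rr gives 3:1 — matching the data. So both parents are heterozygous (Rr × Rr).
Parent genotypes: Rr × Rr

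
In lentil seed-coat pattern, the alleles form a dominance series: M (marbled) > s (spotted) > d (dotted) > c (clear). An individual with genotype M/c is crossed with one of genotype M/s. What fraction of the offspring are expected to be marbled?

Cross: M/c × M/s
Allele dominance: M > s > d > c
Offspring genotypes: 1 M/M, 1 M/s, 1 M/c, 1 s/c
Phenotype counts: 3 marbled, 1 spotted
marbled: 3 out of 4
Probability: 3/4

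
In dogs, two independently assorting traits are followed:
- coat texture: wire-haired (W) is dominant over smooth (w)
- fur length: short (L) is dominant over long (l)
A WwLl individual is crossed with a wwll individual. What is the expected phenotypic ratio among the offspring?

Dihybrid cross WwLl × wwll — consider each gene separately:
coat texture: Ww × ww → 2 Ww, 2 ww → 2 W_ : 2 ww (out of 4)
fur length: Ll × ll → 2 Ll, 2 ll → 2 L_ : 2 ll (out of 4)
Combine (counts out of 4 × 4 = 16): wire-haired/short (W_L_) = 2×2 = 4; wire-haired/long (W_ll) = 2×2 = 4; smooth/short (wwL_) = 2×2 = 4; smooth/long (wwll) = 2×2 = 4
Phenotype counts (out of 16): 4 wire-haired/short, 4 wire-haired/long, 4 smooth/short, 4 smooth/long
Ratio: 1 wire-haired/short : 1 wire-haired/long : 1 smooth/short : 1 smooth/long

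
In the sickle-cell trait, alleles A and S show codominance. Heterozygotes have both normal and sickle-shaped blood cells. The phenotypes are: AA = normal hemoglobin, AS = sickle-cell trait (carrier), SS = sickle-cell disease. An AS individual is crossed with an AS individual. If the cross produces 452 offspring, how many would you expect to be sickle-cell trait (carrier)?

Punnett square for AS × AS:
Offspring genotypes: 1 AA, 2 AS, 1 SS
Phenotype counts: 1 normal hemoglobin, 2 sickle-cell trait (carrier), 1 sickle-cell disease
sickle-cell trait (carrier): 2 out of 4 → fraction 1/2
Expected count = 1/2 × 452 = 226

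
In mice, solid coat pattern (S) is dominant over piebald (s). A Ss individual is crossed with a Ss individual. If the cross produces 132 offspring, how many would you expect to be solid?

Punnett square for Ss × Ss:
Offspring genotypes: 1 SS, 2 Ss, 1 ss
solid: 3, piebald: 1
solid: 3 out of 4 → fraction 3/4
Expected count = 3/4 × 132 = 99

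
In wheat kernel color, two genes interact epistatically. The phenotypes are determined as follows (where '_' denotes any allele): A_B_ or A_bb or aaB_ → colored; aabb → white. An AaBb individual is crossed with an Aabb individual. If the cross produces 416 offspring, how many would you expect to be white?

Cross: AaBb × Aabb — consider each gene separately:
A gene: Aa × Aa → 1 AA, 2 Aa, 1 aa → 3 A_ : 1 aa (out of 4)
B gene: Bb × bb → 2 Bb, 2 bb → 2 B_ : 2 bb (out of 4)
Genotype classes (out of 4 × 4 = 16): A_B_ = 3×2 = 6; A_bb = 3×2 = 6; aaB_ = 1×2 = 2; aabb = 1×2 = 2
Apply the phenotype rules: A_B_ (6) + A_bb (6) + aaB_ (2) → colored; aabb (2) → white
Phenotype counts (out of 16): 14 colored, 2 white
white: 2 out of 16 → fraction 1/8
Expected count = 1/8 × 416 = 52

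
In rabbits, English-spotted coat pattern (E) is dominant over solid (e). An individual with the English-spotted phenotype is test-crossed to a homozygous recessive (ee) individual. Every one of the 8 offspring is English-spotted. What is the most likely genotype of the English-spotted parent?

Test cross: ? × ee
All offspring are English-spotted.
If the unknown parent were heterozygous (Ee), about half of 8 offspring would be solid; none are. The unknown parent is most likely homozygous dominant (EE).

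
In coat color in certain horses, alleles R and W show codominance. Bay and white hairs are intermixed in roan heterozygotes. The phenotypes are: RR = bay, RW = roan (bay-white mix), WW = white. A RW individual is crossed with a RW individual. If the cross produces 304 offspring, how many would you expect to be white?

Punnett square for RW × RW:
Offspring genotypes: 1 RR, 2 RW, 1 WW
Phenotype counts: 1 bay, 2 roan (bay-white mix), 1 white
white: 1 out of 4 → fraction 1/4
Expected count = 1/4 × 304 = 76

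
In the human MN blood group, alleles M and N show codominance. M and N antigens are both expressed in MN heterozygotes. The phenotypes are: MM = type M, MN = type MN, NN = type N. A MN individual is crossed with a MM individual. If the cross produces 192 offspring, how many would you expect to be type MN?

Punnett square for MN × MM:
Offspring genotypes: 2 MM, 2 MN
Phenotype counts: 2 type M, 2 type MN
type MN: 2 out of 4 → fraction 1/2
Expected count = 1/2 × 192 = 96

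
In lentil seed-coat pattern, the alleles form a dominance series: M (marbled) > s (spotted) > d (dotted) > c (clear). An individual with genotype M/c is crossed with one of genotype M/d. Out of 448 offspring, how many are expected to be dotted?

Cross: M/c × M/d
Allele dominance: M > s > d > c
Offspring genotypes: 1 M/M, 1 M/d, 1 M/c, 1 d/c
Phenotype counts: 3 marbled, 1 dotted
dotted: 1 out of 4 → fraction 1/4
Expected count = 1/4 × 448 = 112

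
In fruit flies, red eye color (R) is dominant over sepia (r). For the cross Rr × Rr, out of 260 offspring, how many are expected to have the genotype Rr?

Punnett square for Rr × Rr:
Offspring genotypes: 1 RR, 2 Rr, 1 rr
Total offspring: 4
Count with target: 2
Probability: 2/4 = 1/2
Expected count = 1/2 × 260 = 130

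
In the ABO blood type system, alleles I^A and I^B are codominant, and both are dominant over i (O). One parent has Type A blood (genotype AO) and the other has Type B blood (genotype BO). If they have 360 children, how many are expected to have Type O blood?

Cross: AO × BO
Possible offspring genotypes: 1 AB, 1 AO, 1 BO, 1 OO
Blood type counts: 1 Type AB, 1 Type A, 1 Type B, 1 Type O
Probability of Type O: 1/4
Expected count = 1/4 × 360 = 90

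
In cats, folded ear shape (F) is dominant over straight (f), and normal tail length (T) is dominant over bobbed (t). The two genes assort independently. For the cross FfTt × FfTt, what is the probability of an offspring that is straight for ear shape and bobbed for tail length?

Dihybrid cross FfTt × FfTt — consider each gene separately:
ear shape: Ff × Ff → 1 FF, 2 Ff, 1 ff → 3 F_ : 1 ff (out of 4)
tail length: Tt × Tt → 1 TT, 2 Tt, 1 tt → 3 T_ : 1 tt (out of 4)
Looking for: straight (ff) and bobbed (tt)
P(straight) = 1/4, P(bobbed) = 1/4
P(both) = 1/4 × 1/4 = 1/16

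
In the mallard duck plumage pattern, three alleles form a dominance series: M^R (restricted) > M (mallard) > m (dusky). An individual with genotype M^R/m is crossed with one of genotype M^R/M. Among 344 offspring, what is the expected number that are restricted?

Cross: M^R/m × M^R/M
Allele dominance: M^R > M > m
Offspring genotypes: 1 M^R/M^R, 1 M^R/M, 1 M^R/m, 1 M/m
Phenotype counts: 3 restricted, 1 mallard
restricted: 3 out of 4 → fraction 3/4
Expected count = 3/4 × 344 = 258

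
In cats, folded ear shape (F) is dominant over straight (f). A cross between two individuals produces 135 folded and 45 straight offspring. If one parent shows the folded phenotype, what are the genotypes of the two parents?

Observed offspring: 135 folded, 45 straight
The observed ratio simplifies to 3:1. Straight (ff) offspring appear, so each parent must contribute one f allele. The parent stated to show folded carries F, so it is Ff. The other parent is then either Ff or ff: Ff × ff would give a 1:1 split, whereas Ff × Ff gives 3:1 — matching the data. So both parents are heterozygous (Ff × Ff).
Parent genotypes: Ff × Ff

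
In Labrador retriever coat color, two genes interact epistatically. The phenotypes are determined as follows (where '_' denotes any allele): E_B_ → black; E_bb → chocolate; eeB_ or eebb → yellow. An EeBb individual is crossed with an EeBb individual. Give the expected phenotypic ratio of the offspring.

Cross: EeBb × EeBb — consider each gene separately:
E gene: Ee × Ee → 1 EE, 2 Ee, 1 ee → 3 E_ : 1 ee (out of 4)
B gene: Bb × Bb → 1 BB, 2 Bb, 1 bb → 3 B_ : 1 bb (out of 4)
Genotype classes (out of 4 × 4 = 16): E_B_ = 3×3 = 9; E_bb = 3×1 = 3; eeB_ = 1×3 = 3; eebb = 1×1 = 1
Apply the phenotype rules: E_B_ (9) → black; E_bb (3) → chocolate; eeB_ (3) + eebb (1) → yellow
Phenotype counts (out of 16): 9 black, 3 chocolate, 4 yellow
Ratio: 9 black : 3 chocolate : 4 yellow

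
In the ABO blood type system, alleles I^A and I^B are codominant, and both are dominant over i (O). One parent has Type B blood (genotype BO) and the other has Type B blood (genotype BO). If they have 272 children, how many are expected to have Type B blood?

Cross: BO × BO
Possible offspring genotypes: 1 BB, 2 BO, 1 OO
Blood type counts: 3 Type B, 1 Type O
Probability of Type B: 3/4
Expected count = 3/4 × 272 = 204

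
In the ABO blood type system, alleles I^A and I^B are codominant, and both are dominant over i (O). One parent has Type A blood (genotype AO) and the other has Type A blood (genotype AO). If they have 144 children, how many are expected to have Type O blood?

Cross: AO × AO
Possible offspring genotypes: 1 AA, 2 AO, 1 OO
Blood type counts: 3 Type A, 1 Type O
Probability of Type O: 1/4
Expected count = 1/4 × 144 = 36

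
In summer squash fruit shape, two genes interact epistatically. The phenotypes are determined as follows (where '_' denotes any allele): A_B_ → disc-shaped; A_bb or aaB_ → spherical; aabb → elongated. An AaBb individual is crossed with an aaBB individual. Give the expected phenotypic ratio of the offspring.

Cross: AaBb × aaBB — consider each gene separately:
A gene: Aa × aa → 2 Aa, 2 aa → 2 A_ : 2 aa (out of 4)
B gene: Bb × BB → 2 BB, 2 Bb → 4 B_ (out of 4)
Genotype classes (out of 4 × 4 = 16): A_B_ = 2×4 = 8; aaB_ = 2×4 = 8
Apply the phenotype rules: A_B_ (8) → disc-shaped; aaB_ (8) → spherical
Phenotype counts (out of 16): 8 disc-shaped, 8 spherical
Ratio: 1 disc-shaped : 1 spherical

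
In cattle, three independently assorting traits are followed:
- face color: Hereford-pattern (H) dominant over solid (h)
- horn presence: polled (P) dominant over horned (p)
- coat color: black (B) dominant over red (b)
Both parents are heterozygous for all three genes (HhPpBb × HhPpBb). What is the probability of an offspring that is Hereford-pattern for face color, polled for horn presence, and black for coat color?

Trihybrid cross: HhPpBb × HhPpBb
Each trait segregates independently with a 3:1 phenotypic ratio, so each gene contributes 3/4 (dominant) or 1/4 (recessive).
Target: Hereford-pattern (face color), polled (horn presence), black (coat color)
Probability = product of independent per-trait probabilities
= 3/4 × 3/4 × 3/4 = 27/64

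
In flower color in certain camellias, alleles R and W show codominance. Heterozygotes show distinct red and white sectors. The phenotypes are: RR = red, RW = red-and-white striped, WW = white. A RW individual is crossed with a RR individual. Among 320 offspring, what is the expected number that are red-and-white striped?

Punnett square for RW × RR:
Offspring genotypes: 2 RR, 2 RW
Phenotype counts: 2 red, 2 red-and-white striped
red-and-white striped: 2 out of 4 → fraction 1/2
Expected count = 1/2 × 320 = 160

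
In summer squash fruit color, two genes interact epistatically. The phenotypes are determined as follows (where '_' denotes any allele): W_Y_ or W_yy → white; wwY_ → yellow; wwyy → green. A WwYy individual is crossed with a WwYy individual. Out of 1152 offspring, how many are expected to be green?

Cross: WwYy × WwYy — consider each gene separately:
W gene: Ww × Ww → 1 WW, 2 Ww, 1 ww → 3 W_ : 1 ww (out of 4)
Y gene: Yy × Yy → 1 YY, 2 Yy, 1 yy → 3 Y_ : 1 yy (out of 4)
Genotype classes (out of 4 × 4 = 16): W_Y_ = 3×3 = 9; W_yy = 3×1 = 3; wwY_ = 1×3 = 3; wwyy = 1×1 = 1
Apply the phenotype rules: W_Y_ (9) + W_yy (3) → white; wwY_ (3) → yellow; wwyy (1) → green
Phenotype counts (out of 16): 12 white, 3 yellow, 1 green
green: 1 out of 16 → fraction 1/16
Expected count = 1/16 × 1152 = 72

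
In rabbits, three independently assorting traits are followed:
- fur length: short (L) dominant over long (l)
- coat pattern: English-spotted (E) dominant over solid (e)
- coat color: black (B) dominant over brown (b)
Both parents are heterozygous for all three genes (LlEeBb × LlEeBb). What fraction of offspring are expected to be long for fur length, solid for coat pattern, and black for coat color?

Trihybrid cross: LlEeBb × LlEeBb
Each trait segregates independently with a 3:1 phenotypic ratio, so each gene contributes 3/4 (dominant) or 1/4 (recessive).
Target: long (fur length), solid (coat pattern), black (coat color)
Probability = product of independent per-trait probabilities
= 1/4 × 1/4 × 3/4 = 3/64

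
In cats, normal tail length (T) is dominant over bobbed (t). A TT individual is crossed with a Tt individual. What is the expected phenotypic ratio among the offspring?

Punnett square for TT × Tt:
Offspring genotypes: 2 TT, 2 Tt
normal: 4, bobbed: 0
Ratio: all normal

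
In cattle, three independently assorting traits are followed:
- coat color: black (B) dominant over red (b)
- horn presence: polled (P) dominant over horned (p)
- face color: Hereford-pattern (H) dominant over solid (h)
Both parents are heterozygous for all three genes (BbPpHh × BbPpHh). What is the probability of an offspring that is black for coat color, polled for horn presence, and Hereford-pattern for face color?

Trihybrid cross: BbPpHh × BbPpHh
Each trait segregates independently with a 3:1 phenotypic ratio, so each gene contributes 3/4 (dominant) or 1/4 (recessive).
Target: black (coat color), polled (horn presence), Hereford-pattern (face color)
Probability = product of independent per-trait probabilities
= 3/4 × 3/4 × 3/4 = 27/64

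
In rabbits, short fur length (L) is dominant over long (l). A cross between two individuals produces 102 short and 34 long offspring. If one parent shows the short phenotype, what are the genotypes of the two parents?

Observed offspring: 102 short, 34 long
The observed ratio simplifies to 3:1. Long (ll) offspring appear, so each parent must contribute one l allele. The parent stated to show short carries L, so it is Ll. The other parent is then either Ll or ll: Ll × ll would give a 1:1 split, whereas Ll × Ll gives 3:1 — matching the data. So both parents are heterozygous (Ll × Ll).
Parent genotypes: Ll × Ll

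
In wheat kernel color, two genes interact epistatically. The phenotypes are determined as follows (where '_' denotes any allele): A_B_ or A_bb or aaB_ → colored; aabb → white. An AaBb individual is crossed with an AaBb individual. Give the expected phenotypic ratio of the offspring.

Cross: AaBb × AaBb — consider each gene separately:
A gene: Aa × Aa → 1 AA, 2 Aa, 1 aa → 3 A_ : 1 aa (out of 4)
B gene: Bb × Bb → 1 BB, 2 Bb, 1 bb → 3 B_ : 1 bb (out of 4)
Genotype classes (out of 4 × 4 = 16): A_B_ = 3×3 = 9; A_bb = 3×1 = 3; aaB_ = 1×3 = 3; aabb = 1×1 = 1
Apply the phenotype rules: A_B_ (9) + A_bb (3) + aaB_ (3) → colored; aabb (1) → white
Phenotype counts (out of 16): 15 colored, 1 white
Ratio: 15 colored : 1 white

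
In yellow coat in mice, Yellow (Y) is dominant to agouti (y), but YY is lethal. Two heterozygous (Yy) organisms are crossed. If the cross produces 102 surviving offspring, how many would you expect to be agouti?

Cross: Yy × Yy
Punnett square offspring (before lethality): 1 YY, 2 Yy, 1 yy
The YY genotype is lethal (embryos die); surviving offspring: 2 Yy, 1 yy
agouti: 1 out of 3 → fraction 1/3
Expected count = 1/3 × 102 = 34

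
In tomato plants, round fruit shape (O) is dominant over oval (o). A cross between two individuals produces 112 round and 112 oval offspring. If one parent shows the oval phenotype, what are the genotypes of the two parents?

Observed offspring: 112 round, 112 oval
The observed ratio simplifies to 1:1. One parent shows oval, so its genotype must be oo. A 1:1 offspring split requires the other parent to be heterozygous (Oo).
Parent genotypes: oo × Oo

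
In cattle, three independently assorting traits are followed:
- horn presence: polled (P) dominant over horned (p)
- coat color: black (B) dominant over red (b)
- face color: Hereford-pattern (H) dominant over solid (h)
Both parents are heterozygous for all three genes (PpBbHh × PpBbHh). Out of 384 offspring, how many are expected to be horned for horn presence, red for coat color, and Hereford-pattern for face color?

Trihybrid cross: PpBbHh × PpBbHh
Each trait segregates independently with a 3:1 phenotypic ratio, so each gene contributes 3/4 (dominant) or 1/4 (recessive).
Target: horned (horn presence), red (coat color), Hereford-pattern (face color)
Probability = product of independent per-trait probabilities
= 1/4 × 1/4 × 3/4 = 3/64
Expected count = 3/64 × 384 = 18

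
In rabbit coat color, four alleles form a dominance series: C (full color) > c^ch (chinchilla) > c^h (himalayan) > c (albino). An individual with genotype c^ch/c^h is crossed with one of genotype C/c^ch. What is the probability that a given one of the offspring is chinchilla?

Cross: c^ch/c^h × C/c^ch
Allele dominance: C > c^ch > c^h > c
Offspring genotypes: 1 C/c^ch, 1 c^ch/c^ch, 1 C/c^h, 1 c^ch/c^h
Phenotype counts: 2 full color, 2 chinchilla
chinchilla: 2 out of 4
Probability: 2/4 = 1/2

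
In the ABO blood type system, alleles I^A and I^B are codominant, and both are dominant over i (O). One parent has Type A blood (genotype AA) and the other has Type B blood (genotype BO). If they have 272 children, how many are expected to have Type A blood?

Cross: AA × BO
Possible offspring genotypes: 2 AB, 2 AO
Blood type counts: 2 Type AB, 2 Type A
Probability of Type A: 2/4 = 1/2
Expected count = 1/2 × 272 = 136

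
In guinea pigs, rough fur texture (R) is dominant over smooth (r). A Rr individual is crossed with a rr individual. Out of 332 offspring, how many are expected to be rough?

Punnett square for Rr × rr:
Offspring genotypes: 2 Rr, 2 rr
rough: 2, smooth: 2
rough: 2 out of 4 → fraction 1/2
Expected count = 1/2 × 332 = 166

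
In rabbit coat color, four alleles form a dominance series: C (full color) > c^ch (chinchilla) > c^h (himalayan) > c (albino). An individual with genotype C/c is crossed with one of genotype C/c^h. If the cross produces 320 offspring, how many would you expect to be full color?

Cross: C/c × C/c^h
Allele dominance: C > c^ch > c^h > c
Offspring genotypes: 1 C/C, 1 C/c^h, 1 C/c, 1 c^h/c
Phenotype counts: 3 full color, 1 himalayan
full color: 3 out of 4 → fraction 3/4
Expected count = 3/4 × 320 = 240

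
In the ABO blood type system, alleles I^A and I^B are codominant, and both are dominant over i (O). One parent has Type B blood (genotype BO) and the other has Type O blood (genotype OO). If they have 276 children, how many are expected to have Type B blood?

Cross: BO × OO
Possible offspring genotypes: 2 BO, 2 OO
Blood type counts: 2 Type B, 2 Type O
Probability of Type B: 2/4 = 1/2
Expected count = 1/2 × 276 = 138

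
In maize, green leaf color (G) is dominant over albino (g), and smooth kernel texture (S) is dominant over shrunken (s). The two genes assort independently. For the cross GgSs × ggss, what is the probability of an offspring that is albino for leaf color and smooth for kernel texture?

Dihybrid cross GgSs × ggss — consider each gene separately:
leaf color: Gg × gg → 2 Gg, 2 gg → 2 G_ : 2 gg (out of 4)
kernel texture: Ss × ss → 2 Ss, 2 ss → 2 S_ : 2 ss (out of 4)
Looking for: albino (gg) and smooth (S_)
P(albino) = 2/4, P(smooth) = 2/4
P(both) = 2/4 × 2/4 = 4/16 = 1/4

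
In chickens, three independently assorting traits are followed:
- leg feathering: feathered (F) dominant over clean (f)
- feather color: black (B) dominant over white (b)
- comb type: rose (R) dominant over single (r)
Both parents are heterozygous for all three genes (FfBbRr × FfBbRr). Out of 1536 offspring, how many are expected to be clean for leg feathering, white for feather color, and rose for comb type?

Trihybrid cross: FfBbRr × FfBbRr
Each trait segregates independently with a 3:1 phenotypic ratio, so each gene contributes 3/4 (dominant) or 1/4 (recessive).
Target: clean (leg feathering), white (feather color), rose (comb type)
Probability = product of independent per-trait probabilities
= 1/4 × 1/4 × 3/4 = 3/64
Expected count = 3/64 × 1536 = 72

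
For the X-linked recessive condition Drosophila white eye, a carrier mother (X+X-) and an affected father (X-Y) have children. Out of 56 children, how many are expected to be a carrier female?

Cross: X+X- × X-Y
Offspring: 1 X+X-, 1 X+Y, 1 X-X-, 1 X-Y
Probability of a carrier female: 1/4
Expected count = 1/4 × 56 = 14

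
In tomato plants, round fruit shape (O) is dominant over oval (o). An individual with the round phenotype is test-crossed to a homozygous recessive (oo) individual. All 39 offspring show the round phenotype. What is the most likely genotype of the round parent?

Test cross: ? × oo
All offspring are round.
If the unknown parent were heterozygous (Oo), about half of 39 offspring would be oval; none are. The unknown parent is most likely homozygous dominant (OO).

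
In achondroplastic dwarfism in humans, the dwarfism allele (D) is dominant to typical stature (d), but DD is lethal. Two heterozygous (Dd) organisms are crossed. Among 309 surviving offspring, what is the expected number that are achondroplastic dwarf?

Cross: Dd × Dd
Punnett square offspring (before lethality): 1 DD, 2 Dd, 1 dd
The DD genotype is lethal (embryos die); surviving offspring: 2 Dd, 1 dd
achondroplastic dwarf: 2 out of 3 → fraction 2/3
Expected count = 2/3 × 309 = 206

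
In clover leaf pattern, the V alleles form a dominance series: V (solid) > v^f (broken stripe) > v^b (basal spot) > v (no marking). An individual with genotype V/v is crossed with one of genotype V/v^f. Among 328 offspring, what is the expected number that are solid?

Cross: V/v × V/v^f
Allele dominance: V > v^f > v^b > v
Offspring genotypes: 1 V/V, 1 V/v^f, 1 V/v, 1 v^f/v
Phenotype counts: 3 solid, 1 broken stripe
solid: 3 out of 4 → fraction 3/4
Expected count = 3/4 × 328 = 246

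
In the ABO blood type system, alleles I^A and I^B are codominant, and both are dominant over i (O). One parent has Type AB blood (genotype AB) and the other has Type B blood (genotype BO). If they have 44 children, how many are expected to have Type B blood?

Cross: AB × BO
Possible offspring genotypes: 1 AB, 1 AO, 1 BB, 1 BO
Blood type counts: 1 Type AB, 1 Type A, 2 Type B
Probability of Type B: 2/4 = 1/2
Expected count = 1/2 × 44 = 22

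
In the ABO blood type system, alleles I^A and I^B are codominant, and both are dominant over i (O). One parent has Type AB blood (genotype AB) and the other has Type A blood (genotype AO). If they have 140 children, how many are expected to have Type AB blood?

Cross: AB × AO
Possible offspring genotypes: 1 AA, 1 AO, 1 AB, 1 BO
Blood type counts: 2 Type A, 1 Type AB, 1 Type B
Probability of Type AB: 1/4
Expected count = 1/4 × 140 = 35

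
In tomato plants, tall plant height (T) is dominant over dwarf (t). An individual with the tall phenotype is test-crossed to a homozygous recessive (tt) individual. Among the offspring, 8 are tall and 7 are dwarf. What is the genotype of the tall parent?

Test cross: ? × tt
Offspring: 8 tall, 7 dwarf — approximately 1:1.
A 1:1 ratio in a test cross indicates the unknown parent is heterozygous (Tt).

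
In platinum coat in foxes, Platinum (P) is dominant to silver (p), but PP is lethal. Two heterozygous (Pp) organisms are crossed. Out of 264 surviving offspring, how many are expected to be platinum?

Cross: Pp × Pp
Punnett square offspring (before lethality): 1 PP, 2 Pp, 1 pp
The PP genotype is lethal (embryos die); surviving offspring: 2 Pp, 1 pp
platinum: 2 out of 3 → fraction 2/3
Expected count = 2/3 × 264 = 176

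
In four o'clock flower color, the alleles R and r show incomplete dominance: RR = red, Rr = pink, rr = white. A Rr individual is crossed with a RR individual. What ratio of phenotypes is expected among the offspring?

Punnett square for Rr × RR:
Offspring genotypes: 2 RR, 2 Rr
Phenotype counts: 2 red, 2 pink
Ratio: 1 red : 1 pink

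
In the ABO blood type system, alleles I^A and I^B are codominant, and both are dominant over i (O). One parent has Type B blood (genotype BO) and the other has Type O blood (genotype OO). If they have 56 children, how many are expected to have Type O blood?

Cross: BO × OO
Possible offspring genotypes: 2 BO, 2 OO
Blood type counts: 2 Type B, 2 Type O
Probability of Type O: 2/4 = 1/2
Expected count = 1/2 × 56 = 28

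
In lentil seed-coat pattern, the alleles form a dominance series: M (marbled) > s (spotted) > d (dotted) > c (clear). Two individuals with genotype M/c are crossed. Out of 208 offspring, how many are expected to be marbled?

Cross: M/c × M/c
Allele dominance: M > s > d > c
Offspring genotypes: 1 M/M, 2 M/c, 1 c/c
Phenotype counts: 3 marbled, 1 clear
marbled: 3 out of 4 → fraction 3/4
Expected count = 3/4 × 208 = 156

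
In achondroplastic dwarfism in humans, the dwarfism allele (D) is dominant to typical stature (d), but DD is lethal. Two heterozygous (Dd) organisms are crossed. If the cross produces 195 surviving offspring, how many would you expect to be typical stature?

Cross: Dd × Dd
Punnett square offspring (before lethality): 1 DD, 2 Dd, 1 dd
The DD genotype is lethal (embryos die); surviving offspring: 2 Dd, 1 dd
typical stature: 1 out of 3 → fraction 1/3
Expected count = 1/3 × 195 = 65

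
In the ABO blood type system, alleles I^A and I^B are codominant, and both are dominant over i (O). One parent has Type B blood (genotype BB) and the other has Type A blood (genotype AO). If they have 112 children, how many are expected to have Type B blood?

Cross: BB × AO
Possible offspring genotypes: 2 AB, 2 BO
Blood type counts: 2 Type AB, 2 Type B
Probability of Type B: 2/4 = 1/2
Expected count = 1/2 × 112 = 56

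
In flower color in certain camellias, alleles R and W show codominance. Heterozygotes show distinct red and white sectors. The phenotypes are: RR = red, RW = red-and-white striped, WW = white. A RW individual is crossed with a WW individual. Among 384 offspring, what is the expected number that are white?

Punnett square for RW × WW:
Offspring genotypes: 2 RW, 2 WW
Phenotype counts: 2 red-and-white striped, 2 white
white: 2 out of 4 → fraction 1/2
Expected count = 1/2 × 384 = 192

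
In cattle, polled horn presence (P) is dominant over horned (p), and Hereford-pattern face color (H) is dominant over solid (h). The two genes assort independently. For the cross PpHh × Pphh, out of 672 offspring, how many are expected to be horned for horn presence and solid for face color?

Dihybrid cross PpHh × Pphh — consider each gene separately:
horn presence: Pp × Pp → 1 PP, 2 Pp, 1 pp → 3 P_ : 1 pp (out of 4)
face color: Hh × hh → 2 Hh, 2 hh → 2 H_ : 2 hh (out of 4)
Looking for: horned (pp) and solid (hh)
P(horned) = 1/4, P(solid) = 2/4
P(both) = 1/4 × 2/4 = 2/16 = 1/8
Expected count = 1/8 × 672 = 84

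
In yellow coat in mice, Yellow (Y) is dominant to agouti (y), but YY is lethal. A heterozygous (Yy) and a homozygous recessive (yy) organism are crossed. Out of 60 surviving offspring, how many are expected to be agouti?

Cross: Yy × yy
Punnett square offspring (before lethality): 2 Yy, 2 yy
No YY offspring are produced in this cross.
agouti: 2 out of 4 → fraction 1/2
Expected count = 1/2 × 60 = 30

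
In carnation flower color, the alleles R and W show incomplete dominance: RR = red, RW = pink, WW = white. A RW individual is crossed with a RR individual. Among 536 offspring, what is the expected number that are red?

Punnett square for RW × RR:
Offspring genotypes: 2 RR, 2 RW
Phenotype counts: 2 red, 2 pink
red: 2 out of 4 → fraction 1/2
Expected count = 1/2 × 536 = 268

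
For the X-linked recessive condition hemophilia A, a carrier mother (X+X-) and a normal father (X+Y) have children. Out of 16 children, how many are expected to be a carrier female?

Cross: X+X- × X+Y
Offspring: 1 X+X+, 1 X+Y, 1 X+X-, 1 X-Y
Probability of a carrier female: 1/4
Expected count = 1/4 × 16 = 4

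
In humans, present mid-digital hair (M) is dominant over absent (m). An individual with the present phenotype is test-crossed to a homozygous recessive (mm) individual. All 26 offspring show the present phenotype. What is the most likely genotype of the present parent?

Test cross: ? × mm
All offspring are present.
If the unknown parent were heterozygous (Mm), about half of 26 offspring would be absent; none are. The unknown parent is most likely homozygous dominant (MM).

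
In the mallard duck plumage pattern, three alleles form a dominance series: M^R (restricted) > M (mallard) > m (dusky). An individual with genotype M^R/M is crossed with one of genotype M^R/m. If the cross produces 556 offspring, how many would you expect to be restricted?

Cross: M^R/M × M^R/m
Allele dominance: M^R > M > m
Offspring genotypes: 1 M^R/M^R, 1 M^R/m, 1 M^R/M, 1 M/m
Phenotype counts: 3 restricted, 1 mallard
restricted: 3 out of 4 → fraction 3/4
Expected count = 3/4 × 556 = 417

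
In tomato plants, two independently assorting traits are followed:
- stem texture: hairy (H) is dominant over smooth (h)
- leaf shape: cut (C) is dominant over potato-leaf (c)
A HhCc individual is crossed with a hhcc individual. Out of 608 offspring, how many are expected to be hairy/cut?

Dihybrid cross HhCc × hhcc — consider each gene separately:
stem texture: Hh × hh → 2 Hh, 2 hh → 2 H_ : 2 hh (out of 4)
leaf shape: Cc × cc → 2 Cc, 2 cc → 2 C_ : 2 cc (out of 4)
Combine (counts out of 4 × 4 = 16): hairy/cut (H_C_) = 2×2 = 4; hairy/potato-leaf (H_cc) = 2×2 = 4; smooth/cut (hhC_) = 2×2 = 4; smooth/potato-leaf (hhcc) = 2×2 = 4
Phenotype counts (out of 16): 4 hairy/cut, 4 hairy/potato-leaf, 4 smooth/cut, 4 smooth/potato-leaf
hairy/cut: 4 out of 16 → fraction 1/4
Expected count = 1/4 × 608 = 152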